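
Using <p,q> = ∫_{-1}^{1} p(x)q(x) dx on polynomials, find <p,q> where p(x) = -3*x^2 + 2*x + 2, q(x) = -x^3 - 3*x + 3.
<p,q> = 6/5

Expand the product: p(x)·q(x) = 3*x^5 - 2*x^4 + 7*x^3 - 15*x^2 + 6.
∫_{-1}^{1} of each monomial x^k gives [2/(k+1) if k even, 0 if k odd]. Integrating term-by-term (or equivalently evaluating the antiderivative F(x) = x^6/2 - 2*x^5/5 + 7*x^4/4 - 5*x^3 + 6*x at the endpoints):
  F(1) − F(−1) = 57/20 − (33/20) = 6/5.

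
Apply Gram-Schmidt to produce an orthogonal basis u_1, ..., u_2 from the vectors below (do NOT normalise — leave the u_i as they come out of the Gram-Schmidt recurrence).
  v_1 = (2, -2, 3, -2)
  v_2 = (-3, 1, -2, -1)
Orthogonal basis:
  u_1 = (2, -2, 3, -2)
  u_2 = (-13/7, -1/7, -2/7, -15/7)

Apply the Gram-Schmidt recurrence
  u_1 = v_1
  u_i = v_i − Σ_{j<i} ((v_i · u_j) / (u_j · u_j)) · u_j.

Step by step this gives:
  u_1 = (2, -2, 3, -2)
  u_2 = (-13/7, -1/7, -2/7, -15/7)

Orthogonality check:
  u_2 · u_1 = 0 (should be 0)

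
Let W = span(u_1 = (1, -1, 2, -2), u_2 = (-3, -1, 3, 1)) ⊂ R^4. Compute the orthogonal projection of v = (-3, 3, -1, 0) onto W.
proj_W(v) = (-76/49, 30/49, -97/98, 27/14)

Set up U = [u_1 | ... | u_2] ∈ R^(4×2). The projector onto W = col(U) is P = U (U^T U)^(-1) U^T.
Compute U^T U =
  [10, 2]
  [2, 20],
and U^T v = (-8, 3).
Solve U^T U · c = U^T v for the coefficients: c = (-83/98, 23/98). The projection is proj_W(v) = U c.
Check: (v - proj_W(v)) · u_1 = 0  (should be 0).
Check: (v - proj_W(v)) · u_2 = 0  (should be 0).
Result: proj_W(v) = (-76/49, 30/49, -97/98, 27/14).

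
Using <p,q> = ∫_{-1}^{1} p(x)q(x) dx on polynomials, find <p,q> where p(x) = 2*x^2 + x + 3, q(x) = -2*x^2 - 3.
<p,q> = -138/5

Expand the product: p(x)·q(x) = -4*x^4 - 2*x^3 - 12*x^2 - 3*x - 9.
∫_{-1}^{1} of each monomial x^k gives [2/(k+1) if k even, 0 if k odd]. Integrating term-by-term (or equivalently evaluating the antiderivative F(x) = -4*x^5/5 - x^4/2 - 4*x^3 - 3*x^2/2 - 9*x at the endpoints):
  F(1) − F(−1) = -79/5 − (59/5) = -138/5.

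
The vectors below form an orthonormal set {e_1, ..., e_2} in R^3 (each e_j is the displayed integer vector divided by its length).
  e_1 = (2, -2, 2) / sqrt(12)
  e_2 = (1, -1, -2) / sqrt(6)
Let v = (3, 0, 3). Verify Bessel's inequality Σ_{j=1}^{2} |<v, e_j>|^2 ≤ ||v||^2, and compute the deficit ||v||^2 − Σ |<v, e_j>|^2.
Σ |<v, e_j>|^2 = 27/2; ||v||^2 = 18; deficit = 9/2

Write each e_j = u_j / sqrt(<u_j, u_j>) where u_j is the displayed integer vector. Then <v, e_j> = <v, u_j> / sqrt(<u_j, u_j>), so |<v, e_j>|^2 = <v, u_j>^2 / <u_j, u_j>.
Coefficients: <v, e_1> = 12/sqrt(12), <v, e_2> = -3/sqrt(6).
Square and sum: Σ |<v, e_j>|^2 = 27/2.
Compute ||v||^2 = v·v = 18.
Deficit = 18 − 27/2 = 9/2 ≥ 0, confirming Bessel's inequality. (The deficit equals ||v − Σ <v,e_j> e_j||^2, the squared distance from v to span{e_j}.)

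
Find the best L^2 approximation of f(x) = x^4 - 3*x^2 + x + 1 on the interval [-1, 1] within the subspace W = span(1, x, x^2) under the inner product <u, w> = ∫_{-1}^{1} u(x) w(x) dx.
g(x) = -15*x^2/7 + x + 32/35

The best approximation g ∈ W is the orthogonal projection of f onto W. Writing g = a_0 + a_1 x + a_2 x^2, the coefficients solve the normal equations G · a = b where
  G_{ij} = <φ_i, φ_j> and b_i = <f, φ_i>, with φ_0 = 1, φ_1 = x, φ_2 = x^2.
G =
  [2, 0, 2/3]
  [0, 2/3, 0]
  [2/3, 0, 2/5],
b = (2/5, 2/3, -26/105).
Solving gives a_0 = 32/35, a_1 = 1, a_2 = -15/7, so
  g(x) = -15*x^2/7 + x + 32/35.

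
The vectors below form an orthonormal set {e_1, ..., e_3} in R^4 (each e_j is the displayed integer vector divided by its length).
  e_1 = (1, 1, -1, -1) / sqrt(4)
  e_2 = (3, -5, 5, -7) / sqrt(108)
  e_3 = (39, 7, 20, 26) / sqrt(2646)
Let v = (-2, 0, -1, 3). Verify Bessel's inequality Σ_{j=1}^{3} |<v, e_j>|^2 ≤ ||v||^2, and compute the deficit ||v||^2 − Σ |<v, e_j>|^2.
Σ |<v, e_j>|^2 = 668/49; ||v||^2 = 14; deficit = 18/49

Write each e_j = u_j / sqrt(<u_j, u_j>) where u_j is the displayed integer vector. Then <v, e_j> = <v, u_j> / sqrt(<u_j, u_j>), so |<v, e_j>|^2 = <v, u_j>^2 / <u_j, u_j>.
Coefficients: <v, e_1> = -4/sqrt(4), <v, e_2> = -32/sqrt(108), <v, e_3> = -20/sqrt(2646).
Square and sum: Σ |<v, e_j>|^2 = 668/49.
Compute ||v||^2 = v·v = 14.
Deficit = 14 − 668/49 = 18/49 ≥ 0, confirming Bessel's inequality. (The deficit equals ||v − Σ <v,e_j> e_j||^2, the squared distance from v to span{e_j}.)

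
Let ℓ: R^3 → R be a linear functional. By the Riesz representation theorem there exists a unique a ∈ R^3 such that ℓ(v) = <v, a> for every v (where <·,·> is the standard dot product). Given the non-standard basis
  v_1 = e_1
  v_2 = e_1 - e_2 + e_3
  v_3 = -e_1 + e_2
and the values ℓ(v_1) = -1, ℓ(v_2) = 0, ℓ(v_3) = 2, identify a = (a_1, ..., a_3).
a = (-1, 1, 2)

Write a = (a_1, ..., a_3) in the standard basis. For each basis vector v_i, ℓ(v_i) = <v_i, a> is a linear equation in the a_j's. Collect the n equations into a matrix system V a = ℓ, where row i of V is v_i (expressed in the standard basis). Since V is invertible (lower-triangular with 1s on the diagonal, up to permutation), solve by back-substitution:
  V =
[[1, 0, 0],
 [1, -1, 1],
 [-1, 1, 0]]
  V a = (-1, 0, 2)
Solving gives a = (-1, 1, 2).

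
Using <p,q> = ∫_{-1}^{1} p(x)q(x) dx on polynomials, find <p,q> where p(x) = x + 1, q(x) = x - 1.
<p,q> = -4/3

Expand the product: p(x)·q(x) = x^2 - 1.
∫_{-1}^{1} of each monomial x^k gives [2/(k+1) if k even, 0 if k odd]. Integrating term-by-term (or equivalently evaluating the antiderivative F(x) = x^3/3 - x at the endpoints):
  F(1) − F(−1) = -2/3 − (2/3) = -4/3.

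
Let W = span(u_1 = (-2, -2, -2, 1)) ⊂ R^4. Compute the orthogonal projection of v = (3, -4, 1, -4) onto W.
proj_W(v) = (8/13, 8/13, 8/13, -4/13)

Set up U = [u_1 | ... | u_1] ∈ R^(4×1). The projector onto W = col(U) is P = U (U^T U)^(-1) U^T.
Compute U^T U =
  [13],
and U^T v = (-4).
Solve U^T U · c = U^T v for the coefficients: c = (-4/13). The projection is proj_W(v) = U c.
Check: (v - proj_W(v)) · u_1 = 0  (should be 0).
Result: proj_W(v) = (8/13, 8/13, 8/13, -4/13).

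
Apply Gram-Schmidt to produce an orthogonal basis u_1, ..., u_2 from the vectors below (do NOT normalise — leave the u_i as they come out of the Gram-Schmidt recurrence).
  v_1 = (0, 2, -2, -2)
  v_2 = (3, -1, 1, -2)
Orthogonal basis:
  u_1 = (0, 2, -2, -2)
  u_2 = (3, -1, 1, -2)

Apply the Gram-Schmidt recurrence
  u_1 = v_1
  u_i = v_i − Σ_{j<i} ((v_i · u_j) / (u_j · u_j)) · u_j.

Step by step this gives:
  u_1 = (0, 2, -2, -2)
  u_2 = (3, -1, 1, -2)

Orthogonality check:
  u_2 · u_1 = 0 (should be 0)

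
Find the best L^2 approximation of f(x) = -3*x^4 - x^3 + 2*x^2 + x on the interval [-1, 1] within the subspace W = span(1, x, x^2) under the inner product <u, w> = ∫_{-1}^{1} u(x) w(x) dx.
g(x) = -4*x^2/7 + 2*x/5 + 9/35

The best approximation g ∈ W is the orthogonal projection of f onto W. Writing g = a_0 + a_1 x + a_2 x^2, the coefficients solve the normal equations G · a = b where
  G_{ij} = <φ_i, φ_j> and b_i = <f, φ_i>, with φ_0 = 1, φ_1 = x, φ_2 = x^2.
G =
  [2, 0, 2/3]
  [0, 2/3, 0]
  [2/3, 0, 2/5],
b = (2/15, 4/15, -2/35).
Solving gives a_0 = 9/35, a_1 = 2/5, a_2 = -4/7, so
  g(x) = -4*x^2/7 + 2*x/5 + 9/35.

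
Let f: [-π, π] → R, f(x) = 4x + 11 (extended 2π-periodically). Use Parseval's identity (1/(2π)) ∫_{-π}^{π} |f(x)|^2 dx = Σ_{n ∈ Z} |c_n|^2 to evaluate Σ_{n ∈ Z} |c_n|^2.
Σ |c_n|^2 = 16π^2/3 + 121

Expand and integrate term by term over [-π, π]:
  ∫ (4x)^2 dx = 16·(2π^3/3); ∫ 2·4·(11)·x dx = 0 (odd integrand); ∫ 11^2 dx = 121·2π.
So (1/(2π)) ∫_{-π}^{π} (4x + 11)^2 dx = 16π^2/3 + 121 = 16π^2/3 + 121.
Parseval ⇒ Σ |c_n|^2 = 16π^2/3 + 121.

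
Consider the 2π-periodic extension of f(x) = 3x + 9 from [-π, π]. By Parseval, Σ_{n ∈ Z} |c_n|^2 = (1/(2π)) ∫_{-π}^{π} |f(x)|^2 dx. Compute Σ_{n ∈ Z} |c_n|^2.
Σ |c_n|^2 = 3π^2 + 81

Expand and integrate term by term over [-π, π]:
  ∫ (3x)^2 dx = 9·(2π^3/3); ∫ 2·3·(9)·x dx = 0 (odd integrand); ∫ 9^2 dx = 81·2π.
So (1/(2π)) ∫_{-π}^{π} (3x + 9)^2 dx = 9π^2/3 + 81 = 3π^2 + 81.
Parseval ⇒ Σ |c_n|^2 = 3π^2 + 81.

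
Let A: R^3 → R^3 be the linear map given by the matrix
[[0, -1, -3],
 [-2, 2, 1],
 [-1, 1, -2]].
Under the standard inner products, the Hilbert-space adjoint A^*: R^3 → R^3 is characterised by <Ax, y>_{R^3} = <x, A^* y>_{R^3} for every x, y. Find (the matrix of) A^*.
A^* = A^T =
[[0, -2, -1],
 [-1, 2, 1],
 [-3, 1, -2]]

For real matrices with standard dot products, the defining identity <Ax, y> = <x, A^* y> gives (Ax)^T y = x^T (A^*) y, i.e. x^T A^T y = x^T (A^*) y. Since this holds for all x, y, we must have A^* = A^T. Therefore
A^* =
[[0, -2, -1],
 [-1, 2, 1],
 [-3, 1, -2]].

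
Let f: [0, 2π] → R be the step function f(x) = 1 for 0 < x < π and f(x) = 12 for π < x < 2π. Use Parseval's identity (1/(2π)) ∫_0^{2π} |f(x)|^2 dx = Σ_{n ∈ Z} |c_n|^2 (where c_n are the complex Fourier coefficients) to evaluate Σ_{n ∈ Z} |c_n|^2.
Σ |c_n|^2 = 145/2

Parseval equates the L^2 energy of f (normalised by 1/(2π)) with the ℓ^2 sum of its Fourier coefficients: (1/(2π)) ∫_0^{2π} |f|^2 = Σ |c_n|^2.
Compute the left side: (1/(2π)) [∫_0^π 1^2 dx + ∫_π^{2π} 12^2 dx] = (1/(2π)) · (1π + 144π) = (1 + 144)/2 = 145/2.
So Σ_{n ∈ Z} |c_n|^2 = 145/2.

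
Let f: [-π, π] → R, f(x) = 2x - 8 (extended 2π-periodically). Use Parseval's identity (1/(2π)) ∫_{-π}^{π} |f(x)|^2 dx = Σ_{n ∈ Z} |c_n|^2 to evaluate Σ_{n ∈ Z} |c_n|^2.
Σ |c_n|^2 = 4π^2/3 + 64

Expand and integrate term by term over [-π, π]:
  ∫ (2x)^2 dx = 4·(2π^3/3); ∫ 2·2·(-8)·x dx = 0 (odd integrand); ∫ (-8)^2 dx = 64·2π.
So (1/(2π)) ∫_{-π}^{π} (2x - 8)^2 dx = 4π^2/3 + 64 = 4π^2/3 + 64.
Parseval ⇒ Σ |c_n|^2 = 4π^2/3 + 64.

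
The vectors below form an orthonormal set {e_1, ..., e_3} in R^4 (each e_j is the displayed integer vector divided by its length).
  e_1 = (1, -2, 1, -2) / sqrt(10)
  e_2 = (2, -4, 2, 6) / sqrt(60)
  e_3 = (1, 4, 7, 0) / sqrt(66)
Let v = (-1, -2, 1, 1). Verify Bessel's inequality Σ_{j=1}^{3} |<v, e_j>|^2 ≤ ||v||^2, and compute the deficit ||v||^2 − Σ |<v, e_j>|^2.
Σ |<v, e_j>|^2 = 41/11; ||v||^2 = 7; deficit = 36/11

Write each e_j = u_j / sqrt(<u_j, u_j>) where u_j is the displayed integer vector. Then <v, e_j> = <v, u_j> / sqrt(<u_j, u_j>), so |<v, e_j>|^2 = <v, u_j>^2 / <u_j, u_j>.
Coefficients: <v, e_1> = 2/sqrt(10), <v, e_2> = 14/sqrt(60), <v, e_3> = -2/sqrt(66).
Square and sum: Σ |<v, e_j>|^2 = 41/11.
Compute ||v||^2 = v·v = 7.
Deficit = 7 − 41/11 = 36/11 ≥ 0, confirming Bessel's inequality. (The deficit equals ||v − Σ <v,e_j> e_j||^2, the squared distance from v to span{e_j}.)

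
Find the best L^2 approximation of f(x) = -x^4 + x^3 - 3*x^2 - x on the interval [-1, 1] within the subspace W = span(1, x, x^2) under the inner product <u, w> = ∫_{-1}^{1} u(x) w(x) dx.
g(x) = -27*x^2/7 - 2*x/5 + 3/35

The best approximation g ∈ W is the orthogonal projection of f onto W. Writing g = a_0 + a_1 x + a_2 x^2, the coefficients solve the normal equations G · a = b where
  G_{ij} = <φ_i, φ_j> and b_i = <f, φ_i>, with φ_0 = 1, φ_1 = x, φ_2 = x^2.
G =
  [2, 0, 2/3]
  [0, 2/3, 0]
  [2/3, 0, 2/5],
b = (-12/5, -4/15, -52/35).
Solving gives a_0 = 3/35, a_1 = -2/5, a_2 = -27/7, so
  g(x) = -27*x^2/7 - 2*x/5 + 3/35.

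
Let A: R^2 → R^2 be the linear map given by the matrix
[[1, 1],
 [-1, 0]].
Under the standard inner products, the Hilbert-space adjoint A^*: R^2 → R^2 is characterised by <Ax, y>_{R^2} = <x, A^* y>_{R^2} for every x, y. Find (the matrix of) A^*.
A^* = A^T =
[[1, -1],
 [1, 0]]

For real matrices with standard dot products, the defining identity <Ax, y> = <x, A^* y> gives (Ax)^T y = x^T (A^*) y, i.e. x^T A^T y = x^T (A^*) y. Since this holds for all x, y, we must have A^* = A^T. Therefore
A^* =
[[1, -1],
 [1, 0]].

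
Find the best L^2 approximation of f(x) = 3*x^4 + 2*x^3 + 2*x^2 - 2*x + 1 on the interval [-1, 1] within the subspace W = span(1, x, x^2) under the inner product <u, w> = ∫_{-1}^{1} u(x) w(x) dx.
g(x) = 32*x^2/7 - 4*x/5 + 26/35

The best approximation g ∈ W is the orthogonal projection of f onto W. Writing g = a_0 + a_1 x + a_2 x^2, the coefficients solve the normal equations G · a = b where
  G_{ij} = <φ_i, φ_j> and b_i = <f, φ_i>, with φ_0 = 1, φ_1 = x, φ_2 = x^2.
G =
  [2, 0, 2/3]
  [0, 2/3, 0]
  [2/3, 0, 2/5],
b = (68/15, -8/15, 244/105).
Solving gives a_0 = 26/35, a_1 = -4/5, a_2 = 32/7, so
  g(x) = 32*x^2/7 - 4*x/5 + 26/35.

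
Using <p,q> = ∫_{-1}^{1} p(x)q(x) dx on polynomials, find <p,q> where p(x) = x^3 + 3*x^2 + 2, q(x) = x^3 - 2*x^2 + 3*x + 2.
<p,q> = 884/105

Expand the product: p(x)·q(x) = x^6 + x^5 - 3*x^4 + 13*x^3 + 2*x^2 + 6*x + 4.
∫_{-1}^{1} of each monomial x^k gives [2/(k+1) if k even, 0 if k odd]. Integrating term-by-term (or equivalently evaluating the antiderivative F(x) = x^7/7 + x^6/6 - 3*x^5/5 + 13*x^4/4 + 2*x^3/3 + 3*x^2 + 4*x at the endpoints):
  F(1) − F(−1) = 4463/420 − (309/140) = 884/105.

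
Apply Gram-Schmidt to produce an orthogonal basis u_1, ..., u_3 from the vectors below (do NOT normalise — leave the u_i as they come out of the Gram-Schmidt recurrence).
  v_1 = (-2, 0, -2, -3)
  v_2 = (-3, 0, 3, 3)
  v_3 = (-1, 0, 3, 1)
Orthogonal basis:
  u_1 = (-2, 0, -2, -3)
  u_2 = (-69/17, 0, 33/17, 24/17)
  u_3 = (5/21, 0, 25/21, -20/21)

Apply the Gram-Schmidt recurrence
  u_1 = v_1
  u_i = v_i − Σ_{j<i} ((v_i · u_j) / (u_j · u_j)) · u_j.

Step by step this gives:
  u_1 = (-2, 0, -2, -3)
  u_2 = (-69/17, 0, 33/17, 24/17)
  u_3 = (5/21, 0, 25/21, -20/21)

Orthogonality check:
  u_2 · u_1 = 0 (should be 0)
  u_3 · u_1 = 0 (should be 0)
  u_3 · u_2 = 0 (should be 0)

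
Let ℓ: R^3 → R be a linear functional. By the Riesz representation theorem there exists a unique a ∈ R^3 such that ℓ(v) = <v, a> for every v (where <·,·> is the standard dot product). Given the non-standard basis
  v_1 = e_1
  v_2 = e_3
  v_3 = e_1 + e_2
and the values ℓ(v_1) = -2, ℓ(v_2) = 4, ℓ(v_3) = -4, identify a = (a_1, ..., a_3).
a = (-2, -2, 4)

Write a = (a_1, ..., a_3) in the standard basis. For each basis vector v_i, ℓ(v_i) = <v_i, a> is a linear equation in the a_j's. Collect the n equations into a matrix system V a = ℓ, where row i of V is v_i (expressed in the standard basis). Since V is invertible (lower-triangular with 1s on the diagonal, up to permutation), solve by back-substitution:
  V =
[[1, 0, 0],
 [0, 0, 1],
 [1, 1, 0]]
  V a = (-2, 4, -4)
Solving gives a = (-2, -2, 4).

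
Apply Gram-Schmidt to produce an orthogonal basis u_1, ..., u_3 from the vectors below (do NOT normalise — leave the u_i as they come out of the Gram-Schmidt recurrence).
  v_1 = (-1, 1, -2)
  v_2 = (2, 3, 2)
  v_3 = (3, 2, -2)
Orthogonal basis:
  u_1 = (-1, 1, -2)
  u_2 = (3/2, 7/2, 1)
  u_3 = (80/31, -20/31, -50/31)

Apply the Gram-Schmidt recurrence
  u_1 = v_1
  u_i = v_i − Σ_{j<i} ((v_i · u_j) / (u_j · u_j)) · u_j.

Step by step this gives:
  u_1 = (-1, 1, -2)
  u_2 = (3/2, 7/2, 1)
  u_3 = (80/31, -20/31, -50/31)

Orthogonality check:
  u_2 · u_1 = 0 (should be 0)
  u_3 · u_1 = 0 (should be 0)
  u_3 · u_2 = 0 (should be 0)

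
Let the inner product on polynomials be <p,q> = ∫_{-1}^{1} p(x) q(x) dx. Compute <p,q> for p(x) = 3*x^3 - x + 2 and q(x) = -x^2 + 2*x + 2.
<p,q> = 116/15

Expand the product: p(x)·q(x) = -3*x^5 + 6*x^4 + 7*x^3 - 4*x^2 + 2*x + 4.
∫_{-1}^{1} of each monomial x^k gives [2/(k+1) if k even, 0 if k odd]. Integrating term-by-term (or equivalently evaluating the antiderivative F(x) = -x^6/2 + 6*x^5/5 + 7*x^4/4 - 4*x^3/3 + x^2 + 4*x at the endpoints):
  F(1) − F(−1) = 367/60 − (-97/60) = 116/15.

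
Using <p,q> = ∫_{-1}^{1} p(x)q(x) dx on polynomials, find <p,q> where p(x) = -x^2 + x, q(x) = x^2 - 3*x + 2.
<p,q> = -56/15

Expand the product: p(x)·q(x) = -x^4 + 4*x^3 - 5*x^2 + 2*x.
∫_{-1}^{1} of each monomial x^k gives [2/(k+1) if k even, 0 if k odd]. Integrating term-by-term (or equivalently evaluating the antiderivative F(x) = -x^5/5 + x^4 - 5*x^3/3 + x^2 at the endpoints):
  F(1) − F(−1) = 2/15 − (58/15) = -56/15.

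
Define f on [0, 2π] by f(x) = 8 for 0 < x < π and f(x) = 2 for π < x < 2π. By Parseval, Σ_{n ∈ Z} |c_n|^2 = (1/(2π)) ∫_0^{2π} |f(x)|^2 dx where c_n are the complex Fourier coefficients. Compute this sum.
Σ |c_n|^2 = 34

Parseval equates the L^2 energy of f (normalised by 1/(2π)) with the ℓ^2 sum of its Fourier coefficients: (1/(2π)) ∫_0^{2π} |f|^2 = Σ |c_n|^2.
Compute the left side: (1/(2π)) [∫_0^π 8^2 dx + ∫_π^{2π} 2^2 dx] = (1/(2π)) · (64π + 4π) = (64 + 4)/2 = 34.
So Σ_{n ∈ Z} |c_n|^2 = 34.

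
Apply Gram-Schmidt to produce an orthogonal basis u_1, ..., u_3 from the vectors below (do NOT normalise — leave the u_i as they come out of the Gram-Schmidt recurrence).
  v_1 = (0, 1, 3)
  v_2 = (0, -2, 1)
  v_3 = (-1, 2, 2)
Orthogonal basis:
  u_1 = (0, 1, 3)
  u_2 = (0, -21/10, 7/10)
  u_3 = (-1, 0, 0)

Apply the Gram-Schmidt recurrence
  u_1 = v_1
  u_i = v_i − Σ_{j<i} ((v_i · u_j) / (u_j · u_j)) · u_j.

Step by step this gives:
  u_1 = (0, 1, 3)
  u_2 = (0, -21/10, 7/10)
  u_3 = (-1, 0, 0)

Orthogonality check:
  u_2 · u_1 = 0 (should be 0)
  u_3 · u_1 = 0 (should be 0)
  u_3 · u_2 = 0 (should be 0)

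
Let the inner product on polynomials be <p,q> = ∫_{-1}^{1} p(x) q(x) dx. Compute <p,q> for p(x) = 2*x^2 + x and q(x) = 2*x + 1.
<p,q> = 8/3

Expand the product: p(x)·q(x) = 4*x^3 + 4*x^2 + x.
∫_{-1}^{1} of each monomial x^k gives [2/(k+1) if k even, 0 if k odd]. Integrating term-by-term (or equivalently evaluating the antiderivative F(x) = x^4 + 4*x^3/3 + x^2/2 at the endpoints):
  F(1) − F(−1) = 17/6 − (1/6) = 8/3.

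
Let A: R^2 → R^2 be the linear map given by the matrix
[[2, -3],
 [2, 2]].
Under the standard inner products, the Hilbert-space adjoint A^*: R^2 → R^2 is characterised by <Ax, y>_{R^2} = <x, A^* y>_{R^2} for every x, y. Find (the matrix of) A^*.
A^* = A^T =
[[2, 2],
 [-3, 2]]

For real matrices with standard dot products, the defining identity <Ax, y> = <x, A^* y> gives (Ax)^T y = x^T (A^*) y, i.e. x^T A^T y = x^T (A^*) y. Since this holds for all x, y, we must have A^* = A^T. Therefore
A^* =
[[2, 2],
 [-3, 2]].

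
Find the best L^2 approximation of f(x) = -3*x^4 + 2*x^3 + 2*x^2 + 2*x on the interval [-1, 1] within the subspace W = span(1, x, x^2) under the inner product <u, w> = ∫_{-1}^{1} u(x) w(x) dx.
g(x) = -4*x^2/7 + 16*x/5 + 9/35

The best approximation g ∈ W is the orthogonal projection of f onto W. Writing g = a_0 + a_1 x + a_2 x^2, the coefficients solve the normal equations G · a = b where
  G_{ij} = <φ_i, φ_j> and b_i = <f, φ_i>, with φ_0 = 1, φ_1 = x, φ_2 = x^2.
G =
  [2, 0, 2/3]
  [0, 2/3, 0]
  [2/3, 0, 2/5],
b = (2/15, 32/15, -2/35).
Solving gives a_0 = 9/35, a_1 = 16/5, a_2 = -4/7, so
  g(x) = -4*x^2/7 + 16*x/5 + 9/35.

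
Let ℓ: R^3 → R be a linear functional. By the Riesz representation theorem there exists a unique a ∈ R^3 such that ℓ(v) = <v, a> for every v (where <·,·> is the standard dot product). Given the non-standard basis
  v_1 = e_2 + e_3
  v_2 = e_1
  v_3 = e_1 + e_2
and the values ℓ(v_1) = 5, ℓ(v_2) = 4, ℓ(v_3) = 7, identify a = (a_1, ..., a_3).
a = (4, 3, 2)

Write a = (a_1, ..., a_3) in the standard basis. For each basis vector v_i, ℓ(v_i) = <v_i, a> is a linear equation in the a_j's. Collect the n equations into a matrix system V a = ℓ, where row i of V is v_i (expressed in the standard basis). Since V is invertible (lower-triangular with 1s on the diagonal, up to permutation), solve by back-substitution:
  V =
[[0, 1, 1],
 [1, 0, 0],
 [1, 1, 0]]
  V a = (5, 4, 7)
Solving gives a = (4, 3, 2).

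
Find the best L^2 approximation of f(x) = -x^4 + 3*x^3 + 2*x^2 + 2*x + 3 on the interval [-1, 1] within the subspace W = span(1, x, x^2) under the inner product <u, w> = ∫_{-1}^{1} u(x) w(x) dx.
g(x) = 8*x^2/7 + 19*x/5 + 108/35

The best approximation g ∈ W is the orthogonal projection of f onto W. Writing g = a_0 + a_1 x + a_2 x^2, the coefficients solve the normal equations G · a = b where
  G_{ij} = <φ_i, φ_j> and b_i = <f, φ_i>, with φ_0 = 1, φ_1 = x, φ_2 = x^2.
G =
  [2, 0, 2/3]
  [0, 2/3, 0]
  [2/3, 0, 2/5],
b = (104/15, 38/15, 88/35).
Solving gives a_0 = 108/35, a_1 = 19/5, a_2 = 8/7, so
  g(x) = 8*x^2/7 + 19*x/5 + 108/35.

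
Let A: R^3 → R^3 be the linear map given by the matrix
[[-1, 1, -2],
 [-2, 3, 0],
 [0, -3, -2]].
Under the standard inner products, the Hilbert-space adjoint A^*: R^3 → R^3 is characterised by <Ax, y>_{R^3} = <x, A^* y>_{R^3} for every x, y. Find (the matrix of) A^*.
A^* = A^T =
[[-1, -2, 0],
 [1, 3, -3],
 [-2, 0, -2]]

For real matrices with standard dot products, the defining identity <Ax, y> = <x, A^* y> gives (Ax)^T y = x^T (A^*) y, i.e. x^T A^T y = x^T (A^*) y. Since this holds for all x, y, we must have A^* = A^T. Therefore
A^* =
[[-1, -2, 0],
 [1, 3, -3],
 [-2, 0, -2]].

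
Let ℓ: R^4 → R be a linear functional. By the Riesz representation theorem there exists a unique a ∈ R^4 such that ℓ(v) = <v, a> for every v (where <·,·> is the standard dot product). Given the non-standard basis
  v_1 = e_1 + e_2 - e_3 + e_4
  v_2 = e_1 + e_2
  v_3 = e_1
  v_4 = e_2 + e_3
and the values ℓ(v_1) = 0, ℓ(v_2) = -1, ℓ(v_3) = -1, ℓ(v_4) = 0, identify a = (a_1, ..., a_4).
a = (-1, 0, 0, 1)

Write a = (a_1, ..., a_4) in the standard basis. For each basis vector v_i, ℓ(v_i) = <v_i, a> is a linear equation in the a_j's. Collect the n equations into a matrix system V a = ℓ, where row i of V is v_i (expressed in the standard basis). Since V is invertible (lower-triangular with 1s on the diagonal, up to permutation), solve by back-substitution:
  V =
[[1, 1, -1, 1],
 [1, 1, 0, 0],
 [1, 0, 0, 0],
 [0, 1, 1, 0]]
  V a = (0, -1, -1, 0)
Solving gives a = (-1, 0, 0, 1).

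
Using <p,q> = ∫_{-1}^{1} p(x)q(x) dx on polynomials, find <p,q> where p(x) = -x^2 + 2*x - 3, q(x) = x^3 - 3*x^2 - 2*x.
<p,q> = 16/3

Expand the product: p(x)·q(x) = -x^5 + 5*x^4 - 7*x^3 + 5*x^2 + 6*x.
∫_{-1}^{1} of each monomial x^k gives [2/(k+1) if k even, 0 if k odd]. Integrating term-by-term (or equivalently evaluating the antiderivative F(x) = -x^6/6 + x^5 - 7*x^4/4 + 5*x^3/3 + 3*x^2 at the endpoints):
  F(1) − F(−1) = 15/4 − (-19/12) = 16/3.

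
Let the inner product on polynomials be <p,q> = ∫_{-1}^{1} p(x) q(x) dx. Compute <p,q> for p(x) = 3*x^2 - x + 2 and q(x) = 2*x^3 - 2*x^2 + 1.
<p,q> = 2/15

Expand the product: p(x)·q(x) = 6*x^5 - 8*x^4 + 6*x^3 - x^2 - x + 2.
∫_{-1}^{1} of each monomial x^k gives [2/(k+1) if k even, 0 if k odd]. Integrating term-by-term (or equivalently evaluating the antiderivative F(x) = x^6 - 8*x^5/5 + 3*x^4/2 - x^3/3 - x^2/2 + 2*x at the endpoints):
  F(1) − F(−1) = 31/15 − (29/15) = 2/15.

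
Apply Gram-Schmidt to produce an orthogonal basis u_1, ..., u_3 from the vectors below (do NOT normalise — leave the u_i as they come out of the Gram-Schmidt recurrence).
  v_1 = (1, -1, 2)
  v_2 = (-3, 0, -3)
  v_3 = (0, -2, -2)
Orthogonal basis:
  u_1 = (1, -1, 2)
  u_2 = (-3/2, -3/2, 0)
  u_3 = (4/3, -4/3, -4/3)

Apply the Gram-Schmidt recurrence
  u_1 = v_1
  u_i = v_i − Σ_{j<i} ((v_i · u_j) / (u_j · u_j)) · u_j.

Step by step this gives:
  u_1 = (1, -1, 2)
  u_2 = (-3/2, -3/2, 0)
  u_3 = (4/3, -4/3, -4/3)

Orthogonality check:
  u_2 · u_1 = 0 (should be 0)
  u_3 · u_1 = 0 (should be 0)
  u_3 · u_2 = 0 (should be 0)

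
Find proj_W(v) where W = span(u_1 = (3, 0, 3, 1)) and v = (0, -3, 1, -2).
proj_W(v) = (3/19, 0, 3/19, 1/19)

Set up U = [u_1 | ... | u_1] ∈ R^(4×1). The projector onto W = col(U) is P = U (U^T U)^(-1) U^T.
Compute U^T U =
  [19],
and U^T v = (1).
Solve U^T U · c = U^T v for the coefficients: c = (1/19). The projection is proj_W(v) = U c.
Check: (v - proj_W(v)) · u_1 = 0  (should be 0).
Result: proj_W(v) = (3/19, 0, 3/19, 1/19).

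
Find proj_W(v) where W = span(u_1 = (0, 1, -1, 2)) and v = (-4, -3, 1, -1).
proj_W(v) = (0, -1, 1, -2)

Set up U = [u_1 | ... | u_1] ∈ R^(4×1). The projector onto W = col(U) is P = U (U^T U)^(-1) U^T.
Compute U^T U =
  [6],
and U^T v = (-6).
Solve U^T U · c = U^T v for the coefficients: c = (-1). The projection is proj_W(v) = U c.
Check: (v - proj_W(v)) · u_1 = 0  (should be 0).
Result: proj_W(v) = (0, -1, 1, -2).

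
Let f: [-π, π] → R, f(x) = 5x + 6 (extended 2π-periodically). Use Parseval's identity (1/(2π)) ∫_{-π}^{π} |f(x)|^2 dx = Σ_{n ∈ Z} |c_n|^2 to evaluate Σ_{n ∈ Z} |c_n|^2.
Σ |c_n|^2 = 25π^2/3 + 36

Expand and integrate term by term over [-π, π]:
  ∫ (5x)^2 dx = 25·(2π^3/3); ∫ 2·5·(6)·x dx = 0 (odd integrand); ∫ 6^2 dx = 36·2π.
So (1/(2π)) ∫_{-π}^{π} (5x + 6)^2 dx = 25π^2/3 + 36 = 25π^2/3 + 36.
Parseval ⇒ Σ |c_n|^2 = 25π^2/3 + 36.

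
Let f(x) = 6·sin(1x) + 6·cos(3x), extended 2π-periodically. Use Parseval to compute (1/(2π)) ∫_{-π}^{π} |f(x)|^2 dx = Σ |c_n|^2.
Σ |c_n|^2 = 36

Expand |f|^2 and use orthogonality of {sin(nx), cos(mx)} on [-π, π]:
  ∫_{-π}^{π} sin(nx)^2 dx = π, ∫ cos(mx)^2 dx = π, and cross terms integrate to 0.
So ∫_{-π}^{π} f(x)^2 dx = 6^2 · π + 6^2 · π = (36 + 36)π.
Divide by 2π: (36 + 36)/2 = 36.
By Parseval, this equals Σ |c_n|^2.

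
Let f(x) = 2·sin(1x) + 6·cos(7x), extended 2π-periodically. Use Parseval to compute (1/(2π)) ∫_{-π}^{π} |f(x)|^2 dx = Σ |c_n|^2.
Σ |c_n|^2 = 20

Expand |f|^2 and use orthogonality of {sin(nx), cos(mx)} on [-π, π]:
  ∫_{-π}^{π} sin(nx)^2 dx = π, ∫ cos(mx)^2 dx = π, and cross terms integrate to 0.
So ∫_{-π}^{π} f(x)^2 dx = 2^2 · π + 6^2 · π = (4 + 36)π.
Divide by 2π: (4 + 36)/2 = 20.
By Parseval, this equals Σ |c_n|^2.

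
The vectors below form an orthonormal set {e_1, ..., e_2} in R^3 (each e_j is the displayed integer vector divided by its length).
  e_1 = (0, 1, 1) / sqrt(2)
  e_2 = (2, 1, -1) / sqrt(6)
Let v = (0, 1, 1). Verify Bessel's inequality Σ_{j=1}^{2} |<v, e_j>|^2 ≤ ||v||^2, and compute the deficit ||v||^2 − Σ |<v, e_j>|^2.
Σ |<v, e_j>|^2 = 2; ||v||^2 = 2; deficit = 0

Write each e_j = u_j / sqrt(<u_j, u_j>) where u_j is the displayed integer vector. Then <v, e_j> = <v, u_j> / sqrt(<u_j, u_j>), so |<v, e_j>|^2 = <v, u_j>^2 / <u_j, u_j>.
Coefficients: <v, e_1> = 2/sqrt(2), <v, e_2> = 0/sqrt(6).
Square and sum: Σ |<v, e_j>|^2 = 2.
Compute ||v||^2 = v·v = 2.
Deficit = 2 − 2 = 0 ≥ 0, confirming Bessel's inequality. (The deficit equals ||v − Σ <v,e_j> e_j||^2, the squared distance from v to span{e_j}.)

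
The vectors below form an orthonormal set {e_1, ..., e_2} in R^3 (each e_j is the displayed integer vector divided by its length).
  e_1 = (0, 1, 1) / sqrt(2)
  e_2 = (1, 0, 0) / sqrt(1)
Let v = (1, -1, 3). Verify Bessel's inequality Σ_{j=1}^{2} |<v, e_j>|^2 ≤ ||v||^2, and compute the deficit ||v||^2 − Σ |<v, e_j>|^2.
Σ |<v, e_j>|^2 = 3; ||v||^2 = 11; deficit = 8

Write each e_j = u_j / sqrt(<u_j, u_j>) where u_j is the displayed integer vector. Then <v, e_j> = <v, u_j> / sqrt(<u_j, u_j>), so |<v, e_j>|^2 = <v, u_j>^2 / <u_j, u_j>.
Coefficients: <v, e_1> = 2/sqrt(2), <v, e_2> = 1/sqrt(1).
Square and sum: Σ |<v, e_j>|^2 = 3.
Compute ||v||^2 = v·v = 11.
Deficit = 11 − 3 = 8 ≥ 0, confirming Bessel's inequality. (The deficit equals ||v − Σ <v,e_j> e_j||^2, the squared distance from v to span{e_j}.)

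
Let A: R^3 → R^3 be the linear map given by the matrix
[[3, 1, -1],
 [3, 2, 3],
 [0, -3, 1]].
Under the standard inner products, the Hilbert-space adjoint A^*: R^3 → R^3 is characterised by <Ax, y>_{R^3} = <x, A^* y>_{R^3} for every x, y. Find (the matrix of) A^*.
A^* = A^T =
[[3, 3, 0],
 [1, 2, -3],
 [-1, 3, 1]]

For real matrices with standard dot products, the defining identity <Ax, y> = <x, A^* y> gives (Ax)^T y = x^T (A^*) y, i.e. x^T A^T y = x^T (A^*) y. Since this holds for all x, y, we must have A^* = A^T. Therefore
A^* =
[[3, 3, 0],
 [1, 2, -3],
 [-1, 3, 1]].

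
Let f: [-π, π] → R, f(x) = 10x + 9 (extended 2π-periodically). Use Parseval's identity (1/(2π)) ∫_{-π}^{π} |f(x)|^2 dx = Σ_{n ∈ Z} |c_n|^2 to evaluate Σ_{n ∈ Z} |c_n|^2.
Σ |c_n|^2 = 100π^2/3 + 81

Expand and integrate term by term over [-π, π]:
  ∫ (10x)^2 dx = 100·(2π^3/3); ∫ 2·10·(9)·x dx = 0 (odd integrand); ∫ 9^2 dx = 81·2π.
So (1/(2π)) ∫_{-π}^{π} (10x + 9)^2 dx = 100π^2/3 + 81 = 100π^2/3 + 81.
Parseval ⇒ Σ |c_n|^2 = 100π^2/3 + 81.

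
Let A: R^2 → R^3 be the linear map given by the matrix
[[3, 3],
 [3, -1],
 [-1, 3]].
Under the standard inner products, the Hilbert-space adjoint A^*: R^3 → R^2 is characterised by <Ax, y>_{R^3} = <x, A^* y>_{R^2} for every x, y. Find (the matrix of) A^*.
A^* = A^T =
[[3, 3, -1],
 [3, -1, 3]]

For real matrices with standard dot products, the defining identity <Ax, y> = <x, A^* y> gives (Ax)^T y = x^T (A^*) y, i.e. x^T A^T y = x^T (A^*) y. Since this holds for all x, y, we must have A^* = A^T. Therefore
A^* =
[[3, 3, -1],
 [3, -1, 3]].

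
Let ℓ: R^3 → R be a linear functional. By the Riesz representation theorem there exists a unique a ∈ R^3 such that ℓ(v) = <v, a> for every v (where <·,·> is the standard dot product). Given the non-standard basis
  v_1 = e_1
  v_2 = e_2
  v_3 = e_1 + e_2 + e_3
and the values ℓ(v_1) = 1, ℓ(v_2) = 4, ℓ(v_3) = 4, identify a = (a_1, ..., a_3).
a = (1, 4, -1)

Write a = (a_1, ..., a_3) in the standard basis. For each basis vector v_i, ℓ(v_i) = <v_i, a> is a linear equation in the a_j's. Collect the n equations into a matrix system V a = ℓ, where row i of V is v_i (expressed in the standard basis). Since V is invertible (lower-triangular with 1s on the diagonal, up to permutation), solve by back-substitution:
  V =
[[1, 0, 0],
 [0, 1, 0],
 [1, 1, 1]]
  V a = (1, 4, 4)
Solving gives a = (1, 4, -1).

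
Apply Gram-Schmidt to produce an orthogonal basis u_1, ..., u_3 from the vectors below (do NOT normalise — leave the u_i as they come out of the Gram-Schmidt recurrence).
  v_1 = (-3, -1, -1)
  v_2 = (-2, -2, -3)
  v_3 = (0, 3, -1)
Orthogonal basis:
  u_1 = (-3, -1, -1)
  u_2 = (1, -1, -2)
  u_3 = (-25/66, 175/66, -50/33)

Apply the Gram-Schmidt recurrence
  u_1 = v_1
  u_i = v_i − Σ_{j<i} ((v_i · u_j) / (u_j · u_j)) · u_j.

Step by step this gives:
  u_1 = (-3, -1, -1)
  u_2 = (1, -1, -2)
  u_3 = (-25/66, 175/66, -50/33)

Orthogonality check:
  u_2 · u_1 = 0 (should be 0)
  u_3 · u_1 = 0 (should be 0)
  u_3 · u_2 = 0 (should be 0)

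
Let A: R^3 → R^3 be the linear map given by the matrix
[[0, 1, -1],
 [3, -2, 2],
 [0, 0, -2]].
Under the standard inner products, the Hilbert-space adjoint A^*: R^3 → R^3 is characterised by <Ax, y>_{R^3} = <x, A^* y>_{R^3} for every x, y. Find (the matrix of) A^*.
A^* = A^T =
[[0, 3, 0],
 [1, -2, 0],
 [-1, 2, -2]]

For real matrices with standard dot products, the defining identity <Ax, y> = <x, A^* y> gives (Ax)^T y = x^T (A^*) y, i.e. x^T A^T y = x^T (A^*) y. Since this holds for all x, y, we must have A^* = A^T. Therefore
A^* =
[[0, 3, 0],
 [1, -2, 0],
 [-1, 2, -2]].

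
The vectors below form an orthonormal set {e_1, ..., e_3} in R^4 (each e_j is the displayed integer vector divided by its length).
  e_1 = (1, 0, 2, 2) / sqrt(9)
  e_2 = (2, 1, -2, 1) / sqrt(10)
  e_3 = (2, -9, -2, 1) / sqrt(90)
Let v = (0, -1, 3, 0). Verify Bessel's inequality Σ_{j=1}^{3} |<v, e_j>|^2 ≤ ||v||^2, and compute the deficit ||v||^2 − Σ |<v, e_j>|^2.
Σ |<v, e_j>|^2 = 9; ||v||^2 = 10; deficit = 1

Write each e_j = u_j / sqrt(<u_j, u_j>) where u_j is the displayed integer vector. Then <v, e_j> = <v, u_j> / sqrt(<u_j, u_j>), so |<v, e_j>|^2 = <v, u_j>^2 / <u_j, u_j>.
Coefficients: <v, e_1> = 6/sqrt(9), <v, e_2> = -7/sqrt(10), <v, e_3> = 3/sqrt(90).
Square and sum: Σ |<v, e_j>|^2 = 9.
Compute ||v||^2 = v·v = 10.
Deficit = 10 − 9 = 1 ≥ 0, confirming Bessel's inequality. (The deficit equals ||v − Σ <v,e_j> e_j||^2, the squared distance from v to span{e_j}.)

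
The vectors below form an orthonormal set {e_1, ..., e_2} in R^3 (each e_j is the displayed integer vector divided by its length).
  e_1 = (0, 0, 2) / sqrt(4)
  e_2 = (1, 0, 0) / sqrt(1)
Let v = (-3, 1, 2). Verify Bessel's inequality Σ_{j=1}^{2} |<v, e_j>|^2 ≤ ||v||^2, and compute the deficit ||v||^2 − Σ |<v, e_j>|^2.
Σ |<v, e_j>|^2 = 13; ||v||^2 = 14; deficit = 1

Write each e_j = u_j / sqrt(<u_j, u_j>) where u_j is the displayed integer vector. Then <v, e_j> = <v, u_j> / sqrt(<u_j, u_j>), so |<v, e_j>|^2 = <v, u_j>^2 / <u_j, u_j>.
Coefficients: <v, e_1> = 4/sqrt(4), <v, e_2> = -3/sqrt(1).
Square and sum: Σ |<v, e_j>|^2 = 13.
Compute ||v||^2 = v·v = 14.
Deficit = 14 − 13 = 1 ≥ 0, confirming Bessel's inequality. (The deficit equals ||v − Σ <v,e_j> e_j||^2, the squared distance from v to span{e_j}.)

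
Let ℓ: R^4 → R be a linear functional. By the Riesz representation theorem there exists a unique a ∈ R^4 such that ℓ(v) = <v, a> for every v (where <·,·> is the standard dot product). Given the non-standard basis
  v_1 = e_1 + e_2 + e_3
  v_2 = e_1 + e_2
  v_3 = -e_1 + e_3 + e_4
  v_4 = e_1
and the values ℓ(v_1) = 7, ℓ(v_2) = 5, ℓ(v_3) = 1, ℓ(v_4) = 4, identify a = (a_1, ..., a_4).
a = (4, 1, 2, 3)

Write a = (a_1, ..., a_4) in the standard basis. For each basis vector v_i, ℓ(v_i) = <v_i, a> is a linear equation in the a_j's. Collect the n equations into a matrix system V a = ℓ, where row i of V is v_i (expressed in the standard basis). Since V is invertible (lower-triangular with 1s on the diagonal, up to permutation), solve by back-substitution:
  V =
[[1, 1, 1, 0],
 [1, 1, 0, 0],
 [-1, 0, 1, 1],
 [1, 0, 0, 0]]
  V a = (7, 5, 1, 4)
Solving gives a = (4, 1, 2, 3).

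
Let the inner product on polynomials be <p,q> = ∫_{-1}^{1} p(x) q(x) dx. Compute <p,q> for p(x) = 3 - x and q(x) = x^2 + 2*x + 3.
<p,q> = 56/3

Expand the product: p(x)·q(x) = -x^3 + x^2 + 3*x + 9.
∫_{-1}^{1} of each monomial x^k gives [2/(k+1) if k even, 0 if k odd]. Integrating term-by-term (or equivalently evaluating the antiderivative F(x) = -x^4/4 + x^3/3 + 3*x^2/2 + 9*x at the endpoints):
  F(1) − F(−1) = 127/12 − (-97/12) = 56/3.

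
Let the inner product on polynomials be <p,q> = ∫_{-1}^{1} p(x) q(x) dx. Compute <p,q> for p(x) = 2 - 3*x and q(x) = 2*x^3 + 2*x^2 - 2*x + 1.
<p,q> = 124/15

Expand the product: p(x)·q(x) = -6*x^4 - 2*x^3 + 10*x^2 - 7*x + 2.
∫_{-1}^{1} of each monomial x^k gives [2/(k+1) if k even, 0 if k odd]. Integrating term-by-term (or equivalently evaluating the antiderivative F(x) = -6*x^5/5 - x^4/2 + 10*x^3/3 - 7*x^2/2 + 2*x at the endpoints):
  F(1) − F(−1) = 2/15 − (-122/15) = 124/15.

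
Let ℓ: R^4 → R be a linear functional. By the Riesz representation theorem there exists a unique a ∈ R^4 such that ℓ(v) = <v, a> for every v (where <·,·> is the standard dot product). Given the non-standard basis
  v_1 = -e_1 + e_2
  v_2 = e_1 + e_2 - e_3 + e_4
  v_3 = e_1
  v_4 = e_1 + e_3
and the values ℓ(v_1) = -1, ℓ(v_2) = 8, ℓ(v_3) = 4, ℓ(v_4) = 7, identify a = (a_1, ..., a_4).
a = (4, 3, 3, 4)

Write a = (a_1, ..., a_4) in the standard basis. For each basis vector v_i, ℓ(v_i) = <v_i, a> is a linear equation in the a_j's. Collect the n equations into a matrix system V a = ℓ, where row i of V is v_i (expressed in the standard basis). Since V is invertible (lower-triangular with 1s on the diagonal, up to permutation), solve by back-substitution:
  V =
[[-1, 1, 0, 0],
 [1, 1, -1, 1],
 [1, 0, 0, 0],
 [1, 0, 1, 0]]
  V a = (-1, 8, 4, 7)
Solving gives a = (4, 3, 3, 4).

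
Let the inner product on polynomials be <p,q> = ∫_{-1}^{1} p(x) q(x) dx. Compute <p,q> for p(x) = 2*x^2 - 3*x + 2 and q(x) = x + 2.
<p,q> = 26/3

Expand the product: p(x)·q(x) = 2*x^3 + x^2 - 4*x + 4.
∫_{-1}^{1} of each monomial x^k gives [2/(k+1) if k even, 0 if k odd]. Integrating term-by-term (or equivalently evaluating the antiderivative F(x) = x^4/2 + x^3/3 - 2*x^2 + 4*x at the endpoints):
  F(1) − F(−1) = 17/6 − (-35/6) = 26/3.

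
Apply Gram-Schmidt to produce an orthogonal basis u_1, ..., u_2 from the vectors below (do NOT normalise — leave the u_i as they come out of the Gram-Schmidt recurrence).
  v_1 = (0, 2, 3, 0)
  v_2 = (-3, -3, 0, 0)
Orthogonal basis:
  u_1 = (0, 2, 3, 0)
  u_2 = (-3, -27/13, 18/13, 0)

Apply the Gram-Schmidt recurrence
  u_1 = v_1
  u_i = v_i − Σ_{j<i} ((v_i · u_j) / (u_j · u_j)) · u_j.

Step by step this gives:
  u_1 = (0, 2, 3, 0)
  u_2 = (-3, -27/13, 18/13, 0)

Orthogonality check:
  u_2 · u_1 = 0 (should be 0)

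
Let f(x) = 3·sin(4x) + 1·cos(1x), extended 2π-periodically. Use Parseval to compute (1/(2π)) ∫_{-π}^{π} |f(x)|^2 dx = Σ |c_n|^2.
Σ |c_n|^2 = 5

Expand |f|^2 and use orthogonality of {sin(nx), cos(mx)} on [-π, π]:
  ∫_{-π}^{π} sin(nx)^2 dx = π, ∫ cos(mx)^2 dx = π, and cross terms integrate to 0.
So ∫_{-π}^{π} f(x)^2 dx = 3^2 · π + 1^2 · π = (9 + 1)π.
Divide by 2π: (9 + 1)/2 = 5.
By Parseval, this equals Σ |c_n|^2.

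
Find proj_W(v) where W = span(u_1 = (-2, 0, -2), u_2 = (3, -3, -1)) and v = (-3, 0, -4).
proj_W(v) = (-111/34, -6/17, -127/34)

Set up U = [u_1 | ... | u_2] ∈ R^(3×2). The projector onto W = col(U) is P = U (U^T U)^(-1) U^T.
Compute U^T U =
  [8, -4]
  [-4, 19],
and U^T v = (14, -5).
Solve U^T U · c = U^T v for the coefficients: c = (123/68, 2/17). The projection is proj_W(v) = U c.
Check: (v - proj_W(v)) · u_1 = 0  (should be 0).
Check: (v - proj_W(v)) · u_2 = 0  (should be 0).
Result: proj_W(v) = (-111/34, -6/17, -127/34).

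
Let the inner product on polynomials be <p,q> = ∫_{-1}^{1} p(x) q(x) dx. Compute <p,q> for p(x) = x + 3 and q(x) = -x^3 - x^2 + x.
<p,q> = -26/15

Expand the product: p(x)·q(x) = -x^4 - 4*x^3 - 2*x^2 + 3*x.
∫_{-1}^{1} of each monomial x^k gives [2/(k+1) if k even, 0 if k odd]. Integrating term-by-term (or equivalently evaluating the antiderivative F(x) = -x^5/5 - x^4 - 2*x^3/3 + 3*x^2/2 at the endpoints):
  F(1) − F(−1) = -11/30 − (41/30) = -26/15.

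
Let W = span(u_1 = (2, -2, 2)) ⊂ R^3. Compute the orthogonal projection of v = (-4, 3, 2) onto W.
proj_W(v) = (-5/3, 5/3, -5/3)

Set up U = [u_1 | ... | u_1] ∈ R^(3×1). The projector onto W = col(U) is P = U (U^T U)^(-1) U^T.
Compute U^T U =
  [12],
and U^T v = (-10).
Solve U^T U · c = U^T v for the coefficients: c = (-5/6). The projection is proj_W(v) = U c.
Check: (v - proj_W(v)) · u_1 = 0  (should be 0).
Result: proj_W(v) = (-5/3, 5/3, -5/3).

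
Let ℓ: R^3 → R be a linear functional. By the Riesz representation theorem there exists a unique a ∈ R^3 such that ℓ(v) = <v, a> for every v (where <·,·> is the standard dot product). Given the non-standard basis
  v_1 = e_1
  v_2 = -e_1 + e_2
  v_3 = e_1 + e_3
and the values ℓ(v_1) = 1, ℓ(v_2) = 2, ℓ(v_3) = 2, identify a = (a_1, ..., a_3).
a = (1, 3, 1)

Write a = (a_1, ..., a_3) in the standard basis. For each basis vector v_i, ℓ(v_i) = <v_i, a> is a linear equation in the a_j's. Collect the n equations into a matrix system V a = ℓ, where row i of V is v_i (expressed in the standard basis). Since V is invertible (lower-triangular with 1s on the diagonal, up to permutation), solve by back-substitution:
  V =
[[1, 0, 0],
 [-1, 1, 0],
 [1, 0, 1]]
  V a = (1, 2, 2)
Solving gives a = (1, 3, 1).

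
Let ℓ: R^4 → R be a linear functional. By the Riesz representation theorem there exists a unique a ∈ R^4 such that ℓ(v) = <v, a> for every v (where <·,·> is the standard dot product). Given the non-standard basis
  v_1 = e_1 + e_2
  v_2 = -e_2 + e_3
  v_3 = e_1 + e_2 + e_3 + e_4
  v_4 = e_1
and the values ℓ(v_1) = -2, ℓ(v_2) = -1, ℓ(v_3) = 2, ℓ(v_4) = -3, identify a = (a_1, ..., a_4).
a = (-3, 1, 0, 4)

Write a = (a_1, ..., a_4) in the standard basis. For each basis vector v_i, ℓ(v_i) = <v_i, a> is a linear equation in the a_j's. Collect the n equations into a matrix system V a = ℓ, where row i of V is v_i (expressed in the standard basis). Since V is invertible (lower-triangular with 1s on the diagonal, up to permutation), solve by back-substitution:
  V =
[[1, 1, 0, 0],
 [0, -1, 1, 0],
 [1, 1, 1, 1],
 [1, 0, 0, 0]]
  V a = (-2, -1, 2, -3)
Solving gives a = (-3, 1, 0, 4).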